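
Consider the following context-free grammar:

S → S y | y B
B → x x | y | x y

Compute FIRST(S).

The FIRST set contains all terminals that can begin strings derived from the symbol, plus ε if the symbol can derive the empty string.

We compute FIRST(S) using the standard algorithm.
FIRST(B) = {x, y}
FIRST(S) = {y}
Therefore, FIRST(S) = {y}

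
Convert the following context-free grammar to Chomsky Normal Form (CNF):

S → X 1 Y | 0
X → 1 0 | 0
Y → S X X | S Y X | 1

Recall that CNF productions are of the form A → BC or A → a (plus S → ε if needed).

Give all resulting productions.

T1 → 1; S → 0; T0 → 0; X → 0; Y → 1; S → X X0; X0 → T1 Y; X → T1 T0; Y → S X1; X1 → X X; Y → S X2; X2 → Y X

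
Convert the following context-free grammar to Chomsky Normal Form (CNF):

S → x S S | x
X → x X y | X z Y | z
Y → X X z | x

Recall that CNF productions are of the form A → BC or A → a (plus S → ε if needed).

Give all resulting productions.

TX → x; S → x; TY → y; TZ → z; X → z; Y → x; S → TX X0; X0 → S S; X → TX X1; X1 → X TY; X → X X2; X2 → TZ Y; Y → X X3; X3 → X TZ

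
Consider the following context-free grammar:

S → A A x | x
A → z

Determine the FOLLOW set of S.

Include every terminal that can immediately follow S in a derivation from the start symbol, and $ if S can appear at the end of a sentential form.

We compute FOLLOW(S) using the standard algorithm.
FOLLOW(S) starts with {$}.
FIRST(A) = {z}
FIRST(S) = {x, z}
FOLLOW(A) = {x, z}
FOLLOW(S) = {$}
Therefore, FOLLOW(S) = {$}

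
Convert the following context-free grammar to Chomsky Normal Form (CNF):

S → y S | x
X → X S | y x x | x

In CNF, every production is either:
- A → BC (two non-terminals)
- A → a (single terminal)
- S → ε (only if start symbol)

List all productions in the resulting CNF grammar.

TY → y; S → x; TX → x; X → x; S → TY S; X → X S; X → TY X0; X0 → TX TX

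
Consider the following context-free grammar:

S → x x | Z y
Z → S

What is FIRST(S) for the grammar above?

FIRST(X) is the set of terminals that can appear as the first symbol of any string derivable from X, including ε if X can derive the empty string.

We compute FIRST(S) using the standard algorithm.
FIRST(S) = {x}
FIRST(Z) = {x}
Therefore, FIRST(S) = {x}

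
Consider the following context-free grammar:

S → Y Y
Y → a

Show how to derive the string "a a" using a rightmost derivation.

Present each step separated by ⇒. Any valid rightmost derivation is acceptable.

S ⇒ Y Y ⇒ Y a ⇒ a a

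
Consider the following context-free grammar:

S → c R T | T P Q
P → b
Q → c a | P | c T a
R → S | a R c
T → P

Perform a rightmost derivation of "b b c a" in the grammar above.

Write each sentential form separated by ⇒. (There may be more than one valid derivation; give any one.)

S ⇒ T P Q ⇒ T P c a ⇒ T b c a ⇒ P b c a ⇒ b b c a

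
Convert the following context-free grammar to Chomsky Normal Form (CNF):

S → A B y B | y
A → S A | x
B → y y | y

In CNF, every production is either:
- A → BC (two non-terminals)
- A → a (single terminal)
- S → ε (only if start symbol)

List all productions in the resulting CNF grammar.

TY → y; S → y; A → x; B → y; S → A X0; X0 → B X1; X1 → TY B; A → S A; B → TY TY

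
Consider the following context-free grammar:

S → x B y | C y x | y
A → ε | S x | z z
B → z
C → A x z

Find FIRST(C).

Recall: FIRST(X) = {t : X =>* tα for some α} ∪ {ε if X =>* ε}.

We compute FIRST(C) using the standard algorithm.
FIRST(A) = {x, y, z, ε}
FIRST(B) = {z}
FIRST(C) = {x, y, z}
FIRST(S) = {x, y, z}
Therefore, FIRST(C) = {x, y, z}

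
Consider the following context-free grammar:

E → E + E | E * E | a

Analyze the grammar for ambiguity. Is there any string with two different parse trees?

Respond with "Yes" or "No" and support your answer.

Yes - the string 'a * a * a' has two distinct parse trees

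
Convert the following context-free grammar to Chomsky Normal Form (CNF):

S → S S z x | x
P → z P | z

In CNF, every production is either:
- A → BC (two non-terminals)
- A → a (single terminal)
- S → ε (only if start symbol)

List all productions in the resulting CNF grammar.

TZ → z; TX → x; S → x; P → z; S → S X0; X0 → S X1; X1 → TZ TX; P → TZ P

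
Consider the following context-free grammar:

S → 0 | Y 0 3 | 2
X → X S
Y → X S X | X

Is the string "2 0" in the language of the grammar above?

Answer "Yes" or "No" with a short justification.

No - no valid derivation exists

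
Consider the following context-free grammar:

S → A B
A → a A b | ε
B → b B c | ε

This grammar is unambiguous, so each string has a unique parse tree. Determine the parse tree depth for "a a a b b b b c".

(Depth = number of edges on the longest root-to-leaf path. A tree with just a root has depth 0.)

5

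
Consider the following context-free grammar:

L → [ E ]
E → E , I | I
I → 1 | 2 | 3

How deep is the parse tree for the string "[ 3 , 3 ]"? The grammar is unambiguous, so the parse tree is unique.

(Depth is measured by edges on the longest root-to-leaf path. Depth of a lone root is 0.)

4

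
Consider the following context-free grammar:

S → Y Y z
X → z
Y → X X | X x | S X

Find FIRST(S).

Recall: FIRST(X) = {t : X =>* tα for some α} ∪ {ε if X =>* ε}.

We compute FIRST(S) using the standard algorithm.
FIRST(S) = {z}
FIRST(X) = {z}
FIRST(Y) = {z}
Therefore, FIRST(S) = {z}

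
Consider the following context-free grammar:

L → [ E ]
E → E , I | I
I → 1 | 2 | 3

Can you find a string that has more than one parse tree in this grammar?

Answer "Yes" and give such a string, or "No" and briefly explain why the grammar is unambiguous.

No - the grammar is unambiguous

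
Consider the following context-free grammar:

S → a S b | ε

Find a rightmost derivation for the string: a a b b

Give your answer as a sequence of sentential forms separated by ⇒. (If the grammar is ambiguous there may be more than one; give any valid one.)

S ⇒ a S b ⇒ a a S b b ⇒ a a b b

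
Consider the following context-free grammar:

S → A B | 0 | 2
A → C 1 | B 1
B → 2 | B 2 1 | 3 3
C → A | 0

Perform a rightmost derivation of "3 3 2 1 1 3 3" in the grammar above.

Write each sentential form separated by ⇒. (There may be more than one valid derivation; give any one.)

S ⇒ A B ⇒ A 3 3 ⇒ B 1 3 3 ⇒ B 2 1 1 3 3 ⇒ 3 3 2 1 1 3 3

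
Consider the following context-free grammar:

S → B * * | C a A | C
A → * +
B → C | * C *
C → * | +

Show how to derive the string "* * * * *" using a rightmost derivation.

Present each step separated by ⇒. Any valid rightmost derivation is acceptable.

S ⇒ B * * ⇒ * C * * * ⇒ * * * * *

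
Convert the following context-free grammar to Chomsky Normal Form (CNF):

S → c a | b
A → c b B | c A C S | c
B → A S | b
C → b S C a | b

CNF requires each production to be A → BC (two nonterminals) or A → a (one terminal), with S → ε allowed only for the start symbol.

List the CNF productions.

TC → c; TA → a; S → b; TB → b; A → c; B → b; C → b; S → TC TA; A → TC X0; X0 → TB B; A → TC X1; X1 → A X2; X2 → C S; B → A S; C → TB X3; X3 → S X4; X4 → C TA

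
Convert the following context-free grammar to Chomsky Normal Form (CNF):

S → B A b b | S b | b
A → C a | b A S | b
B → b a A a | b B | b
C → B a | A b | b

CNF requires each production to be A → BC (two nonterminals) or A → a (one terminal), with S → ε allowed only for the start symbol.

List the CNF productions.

TB → b; S → b; TA → a; A → b; B → b; C → b; S → B X0; X0 → A X1; X1 → TB TB; S → S TB; A → C TA; A → TB X2; X2 → A S; B → TB X3; X3 → TA X4; X4 → A TA; B → TB B; C → B TA; C → A TB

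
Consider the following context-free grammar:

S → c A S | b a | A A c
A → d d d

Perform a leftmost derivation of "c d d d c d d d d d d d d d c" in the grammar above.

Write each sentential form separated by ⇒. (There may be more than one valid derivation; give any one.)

S ⇒ c A S ⇒ c d d d S ⇒ c d d d c A S ⇒ c d d d c d d d S ⇒ c d d d c d d d A A c ⇒ c d d d c d d d d d d A c ⇒ c d d d c d d d d d d d d d c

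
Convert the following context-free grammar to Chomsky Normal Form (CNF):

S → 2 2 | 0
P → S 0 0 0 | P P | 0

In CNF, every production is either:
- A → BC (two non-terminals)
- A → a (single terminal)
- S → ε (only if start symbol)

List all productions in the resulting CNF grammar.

T2 → 2; S → 0; T0 → 0; P → 0; S → T2 T2; P → S X0; X0 → T0 X1; X1 → T0 T0; P → P P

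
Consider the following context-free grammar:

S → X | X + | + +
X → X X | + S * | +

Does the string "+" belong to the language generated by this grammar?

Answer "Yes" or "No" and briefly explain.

Yes - a valid derivation exists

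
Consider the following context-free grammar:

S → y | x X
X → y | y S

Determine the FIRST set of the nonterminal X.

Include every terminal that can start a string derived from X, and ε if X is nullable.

We compute FIRST(X) using the standard algorithm.
FIRST(S) = {x, y}
FIRST(X) = {y}
Therefore, FIRST(X) = {y}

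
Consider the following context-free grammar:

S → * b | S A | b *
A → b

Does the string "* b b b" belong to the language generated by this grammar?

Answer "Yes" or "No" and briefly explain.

Yes - a valid derivation exists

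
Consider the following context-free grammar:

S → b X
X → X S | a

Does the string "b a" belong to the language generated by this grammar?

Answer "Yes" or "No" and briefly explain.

Yes - a valid derivation exists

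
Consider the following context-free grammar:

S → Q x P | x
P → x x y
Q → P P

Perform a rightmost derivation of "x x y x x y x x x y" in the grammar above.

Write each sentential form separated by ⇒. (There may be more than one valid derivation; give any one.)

S ⇒ Q x P ⇒ Q x x x y ⇒ P P x x x y ⇒ P x x y x x x y ⇒ x x y x x y x x x y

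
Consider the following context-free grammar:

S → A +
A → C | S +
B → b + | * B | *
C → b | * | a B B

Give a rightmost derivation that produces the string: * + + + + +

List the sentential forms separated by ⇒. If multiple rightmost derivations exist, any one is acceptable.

S ⇒ A + ⇒ S + + ⇒ A + + + ⇒ S + + + + ⇒ A + + + + + ⇒ C + + + + + ⇒ * + + + + +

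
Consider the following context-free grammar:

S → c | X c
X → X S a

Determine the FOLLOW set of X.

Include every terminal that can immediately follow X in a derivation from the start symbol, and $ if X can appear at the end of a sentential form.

We compute FOLLOW(X) using the standard algorithm.
FOLLOW(S) starts with {$}.
FIRST(S) = {c}
FIRST(X) = {}
FOLLOW(S) = {$, a}
FOLLOW(X) = {c}
Therefore, FOLLOW(X) = {c}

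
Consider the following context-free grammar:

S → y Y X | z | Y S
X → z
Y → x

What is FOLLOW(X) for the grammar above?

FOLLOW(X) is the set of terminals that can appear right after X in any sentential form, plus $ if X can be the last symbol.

We compute FOLLOW(X) using the standard algorithm.
FOLLOW(S) starts with {$}.
FIRST(S) = {x, y, z}
FIRST(X) = {z}
FIRST(Y) = {x}
FOLLOW(S) = {$}
FOLLOW(X) = {$}
FOLLOW(Y) = {x, y, z}
Therefore, FOLLOW(X) = {$}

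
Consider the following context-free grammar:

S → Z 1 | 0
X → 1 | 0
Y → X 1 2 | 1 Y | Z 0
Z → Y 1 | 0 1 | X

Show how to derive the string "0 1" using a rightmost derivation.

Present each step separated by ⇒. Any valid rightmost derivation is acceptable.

S ⇒ Z 1 ⇒ X 1 ⇒ 0 1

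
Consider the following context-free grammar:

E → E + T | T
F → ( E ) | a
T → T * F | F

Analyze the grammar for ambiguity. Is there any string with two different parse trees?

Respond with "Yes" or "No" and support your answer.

No - the grammar is unambiguous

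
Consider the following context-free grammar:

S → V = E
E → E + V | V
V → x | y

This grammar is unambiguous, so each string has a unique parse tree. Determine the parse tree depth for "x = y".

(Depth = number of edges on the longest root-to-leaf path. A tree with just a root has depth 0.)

3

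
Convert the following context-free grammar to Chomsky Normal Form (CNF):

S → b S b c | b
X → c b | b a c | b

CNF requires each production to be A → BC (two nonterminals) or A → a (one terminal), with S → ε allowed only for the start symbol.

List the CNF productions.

TB → b; TC → c; S → b; TA → a; X → b; S → TB X0; X0 → S X1; X1 → TB TC; X → TC TB; X → TB X2; X2 → TA TC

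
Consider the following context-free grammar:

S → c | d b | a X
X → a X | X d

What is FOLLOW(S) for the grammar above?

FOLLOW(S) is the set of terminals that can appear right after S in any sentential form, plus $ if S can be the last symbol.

We compute FOLLOW(S) using the standard algorithm.
FOLLOW(S) starts with {$}.
FIRST(S) = {a, c, d}
FIRST(X) = {a}
FOLLOW(S) = {$}
FOLLOW(X) = {$, d}
Therefore, FOLLOW(S) = {$}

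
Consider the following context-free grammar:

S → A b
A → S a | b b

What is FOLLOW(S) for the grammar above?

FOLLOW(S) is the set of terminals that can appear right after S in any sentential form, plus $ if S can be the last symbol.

We compute FOLLOW(S) using the standard algorithm.
FOLLOW(S) starts with {$}.
FIRST(A) = {b}
FIRST(S) = {b}
FOLLOW(A) = {b}
FOLLOW(S) = {$, a}
Therefore, FOLLOW(S) = {$, a}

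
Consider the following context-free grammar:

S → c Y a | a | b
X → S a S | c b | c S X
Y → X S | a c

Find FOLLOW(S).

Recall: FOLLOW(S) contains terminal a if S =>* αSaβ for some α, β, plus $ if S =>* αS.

We compute FOLLOW(S) using the standard algorithm.
FOLLOW(S) starts with {$}.
FIRST(S) = {a, b, c}
FIRST(X) = {a, b, c}
FIRST(Y) = {a, b, c}
FOLLOW(S) = {$, a, b, c}
FOLLOW(X) = {a, b, c}
FOLLOW(Y) = {a}
Therefore, FOLLOW(S) = {$, a, b, c}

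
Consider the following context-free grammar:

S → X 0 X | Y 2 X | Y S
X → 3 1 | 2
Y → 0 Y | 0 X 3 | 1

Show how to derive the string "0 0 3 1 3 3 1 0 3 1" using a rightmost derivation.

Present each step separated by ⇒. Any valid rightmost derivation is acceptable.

S ⇒ Y S ⇒ Y X 0 X ⇒ Y X 0 3 1 ⇒ Y 3 1 0 3 1 ⇒ 0 Y 3 1 0 3 1 ⇒ 0 0 X 3 3 1 0 3 1 ⇒ 0 0 3 1 3 3 1 0 3 1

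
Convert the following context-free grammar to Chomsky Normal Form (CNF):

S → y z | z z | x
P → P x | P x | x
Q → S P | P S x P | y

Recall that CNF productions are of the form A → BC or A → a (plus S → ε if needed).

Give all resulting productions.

TY → y; TZ → z; S → x; TX → x; P → x; Q → y; S → TY TZ; S → TZ TZ; P → P TX; P → P TX; Q → S P; Q → P X0; X0 → S X1; X1 → TX P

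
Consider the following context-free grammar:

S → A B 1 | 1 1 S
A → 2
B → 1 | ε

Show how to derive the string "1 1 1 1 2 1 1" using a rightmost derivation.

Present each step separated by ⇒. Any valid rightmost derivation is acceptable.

S ⇒ 1 1 S ⇒ 1 1 1 1 S ⇒ 1 1 1 1 A B 1 ⇒ 1 1 1 1 A 1 1 ⇒ 1 1 1 1 2 1 1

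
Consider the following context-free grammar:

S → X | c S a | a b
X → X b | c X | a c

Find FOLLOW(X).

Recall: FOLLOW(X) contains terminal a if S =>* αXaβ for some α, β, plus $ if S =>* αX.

We compute FOLLOW(X) using the standard algorithm.
FOLLOW(S) starts with {$}.
FIRST(S) = {a, c}
FIRST(X) = {a, c}
FOLLOW(S) = {$, a}
FOLLOW(X) = {$, a, b}
Therefore, FOLLOW(X) = {$, a, b}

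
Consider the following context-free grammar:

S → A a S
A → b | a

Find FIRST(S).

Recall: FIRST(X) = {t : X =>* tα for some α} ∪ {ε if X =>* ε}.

We compute FIRST(S) using the standard algorithm.
FIRST(A) = {a, b}
FIRST(S) = {a, b}
Therefore, FIRST(S) = {a, b}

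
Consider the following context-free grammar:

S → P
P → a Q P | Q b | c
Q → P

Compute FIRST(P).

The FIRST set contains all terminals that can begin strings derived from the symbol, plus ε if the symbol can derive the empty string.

We compute FIRST(P) using the standard algorithm.
FIRST(P) = {a, c}
FIRST(Q) = {a, c}
FIRST(S) = {a, c}
Therefore, FIRST(P) = {a, c}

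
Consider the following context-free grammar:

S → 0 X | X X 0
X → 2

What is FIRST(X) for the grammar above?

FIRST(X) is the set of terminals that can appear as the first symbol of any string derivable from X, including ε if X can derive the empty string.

We compute FIRST(X) using the standard algorithm.
FIRST(S) = {0, 2}
FIRST(X) = {2}
Therefore, FIRST(X) = {2}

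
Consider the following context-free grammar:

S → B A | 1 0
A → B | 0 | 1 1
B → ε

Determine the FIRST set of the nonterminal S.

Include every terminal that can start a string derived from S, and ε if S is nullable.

We compute FIRST(S) using the standard algorithm.
FIRST(A) = {0, 1, ε}
FIRST(B) = {ε}
FIRST(S) = {0, 1, ε}
Therefore, FIRST(S) = {0, 1, ε}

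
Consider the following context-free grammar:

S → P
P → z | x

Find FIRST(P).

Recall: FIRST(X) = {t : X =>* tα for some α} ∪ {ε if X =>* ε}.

We compute FIRST(P) using the standard algorithm.
FIRST(P) = {x, z}
FIRST(S) = {x, z}
Therefore, FIRST(P) = {x, z}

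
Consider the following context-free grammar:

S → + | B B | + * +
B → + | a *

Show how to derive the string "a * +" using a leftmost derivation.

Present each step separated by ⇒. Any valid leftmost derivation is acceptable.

S ⇒ B B ⇒ a * B ⇒ a * +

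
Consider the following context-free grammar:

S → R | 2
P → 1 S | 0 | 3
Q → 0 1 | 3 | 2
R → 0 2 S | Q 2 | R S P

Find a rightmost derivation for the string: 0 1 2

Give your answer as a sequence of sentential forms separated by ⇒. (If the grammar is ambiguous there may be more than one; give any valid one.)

S ⇒ R ⇒ Q 2 ⇒ 0 1 2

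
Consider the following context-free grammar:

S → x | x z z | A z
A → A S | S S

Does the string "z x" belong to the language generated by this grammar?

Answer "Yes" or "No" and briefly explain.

No - no valid derivation exists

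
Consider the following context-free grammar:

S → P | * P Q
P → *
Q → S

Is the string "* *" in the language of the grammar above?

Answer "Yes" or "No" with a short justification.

No - no valid derivation exists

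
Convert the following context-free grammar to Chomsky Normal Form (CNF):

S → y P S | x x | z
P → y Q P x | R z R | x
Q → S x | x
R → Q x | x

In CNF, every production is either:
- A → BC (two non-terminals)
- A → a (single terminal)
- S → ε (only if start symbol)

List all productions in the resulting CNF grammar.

TY → y; TX → x; S → z; TZ → z; P → x; Q → x; R → x; S → TY X0; X0 → P S; S → TX TX; P → TY X1; X1 → Q X2; X2 → P TX; P → R X3; X3 → TZ R; Q → S TX; R → Q TX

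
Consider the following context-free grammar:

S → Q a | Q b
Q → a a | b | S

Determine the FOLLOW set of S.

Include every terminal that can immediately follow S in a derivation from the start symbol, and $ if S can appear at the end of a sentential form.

We compute FOLLOW(S) using the standard algorithm.
FOLLOW(S) starts with {$}.
FIRST(Q) = {a, b}
FIRST(S) = {a, b}
FOLLOW(Q) = {a, b}
FOLLOW(S) = {$, a, b}
Therefore, FOLLOW(S) = {$, a, b}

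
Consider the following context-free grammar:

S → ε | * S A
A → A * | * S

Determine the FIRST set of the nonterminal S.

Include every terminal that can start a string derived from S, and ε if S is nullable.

We compute FIRST(S) using the standard algorithm.
FIRST(A) = {*}
FIRST(S) = {*, ε}
Therefore, FIRST(S) = {*, ε}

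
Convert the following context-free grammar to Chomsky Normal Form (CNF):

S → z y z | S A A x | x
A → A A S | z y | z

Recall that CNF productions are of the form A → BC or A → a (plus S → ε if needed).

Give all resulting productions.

TZ → z; TY → y; TX → x; S → x; A → z; S → TZ X0; X0 → TY TZ; S → S X1; X1 → A X2; X2 → A TX; A → A X3; X3 → A S; A → TZ TY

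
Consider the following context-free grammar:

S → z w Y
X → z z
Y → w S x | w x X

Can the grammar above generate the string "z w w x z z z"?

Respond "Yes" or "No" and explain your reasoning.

No - no valid derivation exists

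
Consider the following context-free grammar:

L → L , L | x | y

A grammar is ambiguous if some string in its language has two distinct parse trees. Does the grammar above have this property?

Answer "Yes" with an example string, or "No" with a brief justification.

Yes - the string 'x , y , x , x , y , x' has two distinct parse trees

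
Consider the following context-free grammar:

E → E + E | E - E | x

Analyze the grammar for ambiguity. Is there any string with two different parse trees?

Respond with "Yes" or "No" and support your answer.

Yes - the string 'x + x - x + x' has two distinct parse trees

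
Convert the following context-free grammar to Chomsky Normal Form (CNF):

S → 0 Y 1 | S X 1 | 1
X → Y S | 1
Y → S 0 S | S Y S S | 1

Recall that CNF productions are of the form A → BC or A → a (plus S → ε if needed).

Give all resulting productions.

T0 → 0; T1 → 1; S → 1; X → 1; Y → 1; S → T0 X0; X0 → Y T1; S → S X1; X1 → X T1; X → Y S; Y → S X2; X2 → T0 S; Y → S X3; X3 → Y X4; X4 → S S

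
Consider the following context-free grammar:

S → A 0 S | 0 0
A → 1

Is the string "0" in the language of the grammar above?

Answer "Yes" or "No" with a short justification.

No - no valid derivation exists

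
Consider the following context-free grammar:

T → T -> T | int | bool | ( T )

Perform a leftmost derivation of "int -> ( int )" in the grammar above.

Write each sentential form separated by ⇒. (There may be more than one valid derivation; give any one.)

T ⇒ T -> T ⇒ int -> T ⇒ int -> ( T ) ⇒ int -> ( int )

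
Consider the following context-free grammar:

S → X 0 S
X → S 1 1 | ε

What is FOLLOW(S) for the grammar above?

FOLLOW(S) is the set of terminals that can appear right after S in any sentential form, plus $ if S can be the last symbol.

We compute FOLLOW(S) using the standard algorithm.
FOLLOW(S) starts with {$}.
FIRST(S) = {0}
FIRST(X) = {0, ε}
FOLLOW(S) = {$, 1}
FOLLOW(X) = {0}
Therefore, FOLLOW(S) = {$, 1}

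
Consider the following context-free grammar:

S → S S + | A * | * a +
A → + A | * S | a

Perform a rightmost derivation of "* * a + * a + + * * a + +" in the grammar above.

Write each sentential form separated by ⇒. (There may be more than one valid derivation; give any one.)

S ⇒ S S + ⇒ S * a + + ⇒ A * * a + + ⇒ * S * * a + + ⇒ * S S + * * a + + ⇒ * S * a + + * * a + + ⇒ * * a + * a + + * * a + +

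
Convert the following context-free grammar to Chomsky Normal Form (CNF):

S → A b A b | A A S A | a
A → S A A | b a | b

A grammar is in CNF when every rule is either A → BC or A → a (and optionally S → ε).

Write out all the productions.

TB → b; S → a; TA → a; A → b; S → A X0; X0 → TB X1; X1 → A TB; S → A X2; X2 → A X3; X3 → S A; A → S X4; X4 → A A; A → TB TA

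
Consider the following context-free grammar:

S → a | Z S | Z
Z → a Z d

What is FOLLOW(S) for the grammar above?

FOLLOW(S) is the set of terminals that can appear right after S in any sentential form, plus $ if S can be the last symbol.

We compute FOLLOW(S) using the standard algorithm.
FOLLOW(S) starts with {$}.
FIRST(S) = {a}
FIRST(Z) = {a}
FOLLOW(S) = {$}
FOLLOW(Z) = {$, a, d}
Therefore, FOLLOW(S) = {$}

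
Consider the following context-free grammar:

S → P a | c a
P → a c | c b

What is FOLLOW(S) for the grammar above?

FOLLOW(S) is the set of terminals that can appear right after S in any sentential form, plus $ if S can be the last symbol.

We compute FOLLOW(S) using the standard algorithm.
FOLLOW(S) starts with {$}.
FIRST(P) = {a, c}
FIRST(S) = {a, c}
FOLLOW(P) = {a}
FOLLOW(S) = {$}
Therefore, FOLLOW(S) = {$}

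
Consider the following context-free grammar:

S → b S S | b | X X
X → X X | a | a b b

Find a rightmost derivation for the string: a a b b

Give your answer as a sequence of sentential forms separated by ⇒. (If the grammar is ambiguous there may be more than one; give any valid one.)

S ⇒ X X ⇒ X a b b ⇒ a a b b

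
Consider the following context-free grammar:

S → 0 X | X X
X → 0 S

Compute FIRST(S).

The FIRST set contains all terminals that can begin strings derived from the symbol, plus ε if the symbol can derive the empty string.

We compute FIRST(S) using the standard algorithm.
FIRST(S) = {0}
FIRST(X) = {0}
Therefore, FIRST(S) = {0}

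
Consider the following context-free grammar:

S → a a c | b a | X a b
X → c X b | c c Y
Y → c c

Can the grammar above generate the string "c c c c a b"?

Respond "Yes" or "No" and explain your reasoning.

Yes - a valid derivation exists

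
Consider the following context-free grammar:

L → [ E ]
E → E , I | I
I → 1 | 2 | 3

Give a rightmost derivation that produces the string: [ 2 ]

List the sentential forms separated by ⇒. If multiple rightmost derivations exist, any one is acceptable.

L ⇒ [ E ] ⇒ [ I ] ⇒ [ 2 ]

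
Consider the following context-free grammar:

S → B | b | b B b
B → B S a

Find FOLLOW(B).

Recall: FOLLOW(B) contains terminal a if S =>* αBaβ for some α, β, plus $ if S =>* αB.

We compute FOLLOW(B) using the standard algorithm.
FOLLOW(S) starts with {$}.
FIRST(B) = {}
FIRST(S) = {b}
FOLLOW(B) = {$, a, b}
FOLLOW(S) = {$, a}
Therefore, FOLLOW(B) = {$, a, b}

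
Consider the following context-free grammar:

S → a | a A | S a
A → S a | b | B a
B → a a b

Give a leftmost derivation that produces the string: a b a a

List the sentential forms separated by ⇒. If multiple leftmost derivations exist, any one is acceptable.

S ⇒ S a ⇒ S a a ⇒ a A a a ⇒ a b a a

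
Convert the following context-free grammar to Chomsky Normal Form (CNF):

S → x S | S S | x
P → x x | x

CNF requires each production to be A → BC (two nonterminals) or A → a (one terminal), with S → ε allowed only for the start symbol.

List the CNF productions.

TX → x; S → x; P → x; S → TX S; S → S S; P → TX TX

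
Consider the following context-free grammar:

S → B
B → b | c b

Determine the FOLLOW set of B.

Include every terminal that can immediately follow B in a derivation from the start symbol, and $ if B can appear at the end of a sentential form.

We compute FOLLOW(B) using the standard algorithm.
FOLLOW(S) starts with {$}.
FIRST(B) = {b, c}
FIRST(S) = {b, c}
FOLLOW(B) = {$}
FOLLOW(S) = {$}
Therefore, FOLLOW(B) = {$}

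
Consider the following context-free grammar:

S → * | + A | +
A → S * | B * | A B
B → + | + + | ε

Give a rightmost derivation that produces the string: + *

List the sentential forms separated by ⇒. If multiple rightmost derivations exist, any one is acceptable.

S ⇒ + A ⇒ + B * ⇒ + *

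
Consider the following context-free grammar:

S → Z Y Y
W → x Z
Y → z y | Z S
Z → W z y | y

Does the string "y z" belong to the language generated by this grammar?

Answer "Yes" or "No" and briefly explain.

No - no valid derivation exists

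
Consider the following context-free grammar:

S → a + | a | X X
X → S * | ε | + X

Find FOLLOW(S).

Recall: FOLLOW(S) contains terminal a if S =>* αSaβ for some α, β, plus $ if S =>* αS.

We compute FOLLOW(S) using the standard algorithm.
FOLLOW(S) starts with {$}.
FIRST(S) = {*, +, a, ε}
FIRST(X) = {*, +, a, ε}
FOLLOW(S) = {$, *}
FOLLOW(X) = {$, *, +, a}
Therefore, FOLLOW(S) = {$, *}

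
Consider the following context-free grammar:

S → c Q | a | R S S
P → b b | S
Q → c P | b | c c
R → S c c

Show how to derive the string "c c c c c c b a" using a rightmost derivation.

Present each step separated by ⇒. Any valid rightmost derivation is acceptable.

S ⇒ R S S ⇒ R S a ⇒ R c Q a ⇒ R c b a ⇒ S c c c b a ⇒ c Q c c c b a ⇒ c c c c c c b a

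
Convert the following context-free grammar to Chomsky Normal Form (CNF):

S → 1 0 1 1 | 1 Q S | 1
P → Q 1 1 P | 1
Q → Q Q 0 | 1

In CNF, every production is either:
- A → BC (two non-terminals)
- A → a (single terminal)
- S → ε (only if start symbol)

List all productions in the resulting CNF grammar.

T1 → 1; T0 → 0; S → 1; P → 1; Q → 1; S → T1 X0; X0 → T0 X1; X1 → T1 T1; S → T1 X2; X2 → Q S; P → Q X3; X3 → T1 X4; X4 → T1 P; Q → Q X5; X5 → Q T0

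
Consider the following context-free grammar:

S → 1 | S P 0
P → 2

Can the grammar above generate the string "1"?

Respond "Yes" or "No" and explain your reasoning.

Yes - a valid derivation exists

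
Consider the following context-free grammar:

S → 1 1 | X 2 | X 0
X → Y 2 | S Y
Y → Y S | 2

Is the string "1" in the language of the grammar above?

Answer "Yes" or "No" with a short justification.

No - no valid derivation exists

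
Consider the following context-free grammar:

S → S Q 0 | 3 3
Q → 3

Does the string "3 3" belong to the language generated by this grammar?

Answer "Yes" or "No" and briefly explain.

Yes - a valid derivation exists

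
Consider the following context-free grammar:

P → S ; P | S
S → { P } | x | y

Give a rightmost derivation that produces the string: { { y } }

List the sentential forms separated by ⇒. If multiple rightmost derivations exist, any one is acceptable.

P ⇒ S ⇒ { P } ⇒ { S } ⇒ { { P } } ⇒ { { S } } ⇒ { { y } }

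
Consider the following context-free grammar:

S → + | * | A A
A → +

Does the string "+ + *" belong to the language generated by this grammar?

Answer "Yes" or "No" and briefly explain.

No - no valid derivation exists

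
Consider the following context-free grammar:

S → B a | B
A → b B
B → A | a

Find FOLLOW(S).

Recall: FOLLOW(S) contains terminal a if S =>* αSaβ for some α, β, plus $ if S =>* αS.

We compute FOLLOW(S) using the standard algorithm.
FOLLOW(S) starts with {$}.
FIRST(A) = {b}
FIRST(B) = {a, b}
FIRST(S) = {a, b}
FOLLOW(A) = {$, a}
FOLLOW(B) = {$, a}
FOLLOW(S) = {$}
Therefore, FOLLOW(S) = {$}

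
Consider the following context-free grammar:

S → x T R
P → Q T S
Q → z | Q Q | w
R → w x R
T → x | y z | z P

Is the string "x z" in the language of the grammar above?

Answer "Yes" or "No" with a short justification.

No - no valid derivation exists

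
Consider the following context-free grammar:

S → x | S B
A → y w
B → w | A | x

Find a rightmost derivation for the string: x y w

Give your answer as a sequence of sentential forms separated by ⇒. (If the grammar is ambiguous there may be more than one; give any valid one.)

S ⇒ S B ⇒ S A ⇒ S y w ⇒ x y w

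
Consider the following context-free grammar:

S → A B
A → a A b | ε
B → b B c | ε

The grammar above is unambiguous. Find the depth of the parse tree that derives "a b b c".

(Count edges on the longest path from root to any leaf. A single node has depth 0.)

3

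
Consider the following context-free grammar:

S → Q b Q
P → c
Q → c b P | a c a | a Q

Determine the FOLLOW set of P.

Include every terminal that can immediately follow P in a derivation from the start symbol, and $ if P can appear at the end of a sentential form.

We compute FOLLOW(P) using the standard algorithm.
FOLLOW(S) starts with {$}.
FIRST(P) = {c}
FIRST(Q) = {a, c}
FIRST(S) = {a, c}
FOLLOW(P) = {$, b}
FOLLOW(Q) = {$, b}
FOLLOW(S) = {$}
Therefore, FOLLOW(P) = {$, b}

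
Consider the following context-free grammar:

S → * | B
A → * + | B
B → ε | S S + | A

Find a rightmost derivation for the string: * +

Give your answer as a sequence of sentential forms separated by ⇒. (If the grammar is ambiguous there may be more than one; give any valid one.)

S ⇒ B ⇒ A ⇒ * +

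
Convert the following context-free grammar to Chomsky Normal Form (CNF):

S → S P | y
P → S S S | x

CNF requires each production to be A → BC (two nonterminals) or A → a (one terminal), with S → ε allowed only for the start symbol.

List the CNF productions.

S → y; P → x; S → S P; P → S X0; X0 → S S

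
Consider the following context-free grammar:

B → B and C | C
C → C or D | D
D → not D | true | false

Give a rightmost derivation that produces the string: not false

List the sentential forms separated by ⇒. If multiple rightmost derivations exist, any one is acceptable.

B ⇒ C ⇒ D ⇒ not D ⇒ not false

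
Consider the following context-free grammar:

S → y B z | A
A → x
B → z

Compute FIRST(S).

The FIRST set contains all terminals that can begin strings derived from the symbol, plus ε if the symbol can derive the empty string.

We compute FIRST(S) using the standard algorithm.
FIRST(A) = {x}
FIRST(B) = {z}
FIRST(S) = {x, y}
Therefore, FIRST(S) = {x, y}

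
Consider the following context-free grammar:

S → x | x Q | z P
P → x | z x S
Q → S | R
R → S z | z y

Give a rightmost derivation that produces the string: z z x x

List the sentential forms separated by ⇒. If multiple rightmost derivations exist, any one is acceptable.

S ⇒ z P ⇒ z z x S ⇒ z z x x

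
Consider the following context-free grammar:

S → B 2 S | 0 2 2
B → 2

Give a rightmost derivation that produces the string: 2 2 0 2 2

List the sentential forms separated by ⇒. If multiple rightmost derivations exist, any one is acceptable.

S ⇒ B 2 S ⇒ B 2 0 2 2 ⇒ 2 2 0 2 2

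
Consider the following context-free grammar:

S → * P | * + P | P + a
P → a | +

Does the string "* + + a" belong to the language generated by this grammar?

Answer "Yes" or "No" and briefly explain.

No - no valid derivation exists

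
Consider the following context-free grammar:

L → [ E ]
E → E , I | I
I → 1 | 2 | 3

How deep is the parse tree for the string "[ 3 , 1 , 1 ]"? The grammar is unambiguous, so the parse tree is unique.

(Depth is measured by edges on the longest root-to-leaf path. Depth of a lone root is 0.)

5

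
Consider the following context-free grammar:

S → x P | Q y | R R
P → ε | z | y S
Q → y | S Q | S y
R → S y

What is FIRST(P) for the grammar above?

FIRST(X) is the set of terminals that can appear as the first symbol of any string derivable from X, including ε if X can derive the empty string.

We compute FIRST(P) using the standard algorithm.
FIRST(P) = {y, z, ε}
FIRST(Q) = {x, y}
FIRST(R) = {x, y}
FIRST(S) = {x, y}
Therefore, FIRST(P) = {y, z, ε}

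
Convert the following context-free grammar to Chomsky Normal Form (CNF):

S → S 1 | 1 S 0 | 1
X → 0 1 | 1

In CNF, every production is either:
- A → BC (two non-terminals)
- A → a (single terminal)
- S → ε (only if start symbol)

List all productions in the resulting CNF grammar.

T1 → 1; T0 → 0; S → 1; X → 1; S → S T1; S → T1 X0; X0 → S T0; X → T0 T1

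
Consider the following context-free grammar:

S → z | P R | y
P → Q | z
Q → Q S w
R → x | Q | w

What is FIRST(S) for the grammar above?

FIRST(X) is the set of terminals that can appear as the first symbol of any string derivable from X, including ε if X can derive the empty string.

We compute FIRST(S) using the standard algorithm.
FIRST(P) = {z}
FIRST(Q) = {}
FIRST(R) = {w, x}
FIRST(S) = {y, z}
Therefore, FIRST(S) = {y, z}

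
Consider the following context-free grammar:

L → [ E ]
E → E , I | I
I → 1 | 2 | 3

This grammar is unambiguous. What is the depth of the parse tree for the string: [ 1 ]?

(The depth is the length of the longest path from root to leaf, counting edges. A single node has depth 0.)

3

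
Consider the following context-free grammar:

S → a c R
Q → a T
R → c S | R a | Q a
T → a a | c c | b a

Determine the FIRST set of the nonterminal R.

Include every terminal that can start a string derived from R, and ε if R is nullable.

We compute FIRST(R) using the standard algorithm.
FIRST(Q) = {a}
FIRST(R) = {a, c}
FIRST(S) = {a}
FIRST(T) = {a, b, c}
Therefore, FIRST(R) = {a, c}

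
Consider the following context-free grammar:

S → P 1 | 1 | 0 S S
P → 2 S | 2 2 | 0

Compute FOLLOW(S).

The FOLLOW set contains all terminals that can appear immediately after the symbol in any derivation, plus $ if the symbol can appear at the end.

We compute FOLLOW(S) using the standard algorithm.
FOLLOW(S) starts with {$}.
FIRST(P) = {0, 2}
FIRST(S) = {0, 1, 2}
FOLLOW(P) = {1}
FOLLOW(S) = {$, 0, 1, 2}
Therefore, FOLLOW(S) = {$, 0, 1, 2}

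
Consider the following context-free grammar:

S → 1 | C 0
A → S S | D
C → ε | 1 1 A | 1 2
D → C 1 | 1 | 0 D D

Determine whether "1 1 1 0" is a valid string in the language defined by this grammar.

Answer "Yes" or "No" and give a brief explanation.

Yes - a valid derivation exists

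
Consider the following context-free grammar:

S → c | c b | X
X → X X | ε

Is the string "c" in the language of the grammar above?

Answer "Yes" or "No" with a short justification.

Yes - a valid derivation exists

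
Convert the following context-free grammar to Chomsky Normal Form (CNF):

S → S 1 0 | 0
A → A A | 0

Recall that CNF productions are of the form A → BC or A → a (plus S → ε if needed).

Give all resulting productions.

T1 → 1; T0 → 0; S → 0; A → 0; S → S X0; X0 → T1 T0; A → A A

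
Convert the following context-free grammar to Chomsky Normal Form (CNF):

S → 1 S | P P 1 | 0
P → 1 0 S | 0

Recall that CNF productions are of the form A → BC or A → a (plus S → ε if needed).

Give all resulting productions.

T1 → 1; S → 0; T0 → 0; P → 0; S → T1 S; S → P X0; X0 → P T1; P → T1 X1; X1 → T0 S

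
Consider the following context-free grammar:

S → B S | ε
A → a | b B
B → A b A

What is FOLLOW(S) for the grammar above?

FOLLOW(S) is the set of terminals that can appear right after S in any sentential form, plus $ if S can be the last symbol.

We compute FOLLOW(S) using the standard algorithm.
FOLLOW(S) starts with {$}.
FIRST(A) = {a, b}
FIRST(B) = {a, b}
FIRST(S) = {a, b, ε}
FOLLOW(A) = {$, a, b}
FOLLOW(B) = {$, a, b}
FOLLOW(S) = {$}
Therefore, FOLLOW(S) = {$}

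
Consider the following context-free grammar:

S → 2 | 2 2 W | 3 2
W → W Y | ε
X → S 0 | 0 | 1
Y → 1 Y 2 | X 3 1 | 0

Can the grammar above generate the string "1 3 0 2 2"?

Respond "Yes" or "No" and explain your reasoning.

No - no valid derivation exists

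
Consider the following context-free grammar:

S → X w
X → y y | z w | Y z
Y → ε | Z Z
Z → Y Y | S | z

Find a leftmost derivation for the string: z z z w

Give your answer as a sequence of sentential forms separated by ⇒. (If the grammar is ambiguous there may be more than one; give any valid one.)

S ⇒ X w ⇒ Y z w ⇒ Z Z z w ⇒ z Z z w ⇒ z z z w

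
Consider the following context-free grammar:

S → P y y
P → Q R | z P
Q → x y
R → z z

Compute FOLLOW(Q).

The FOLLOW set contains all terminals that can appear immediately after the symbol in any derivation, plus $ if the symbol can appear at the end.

We compute FOLLOW(Q) using the standard algorithm.
FOLLOW(S) starts with {$}.
FIRST(P) = {x, z}
FIRST(Q) = {x}
FIRST(R) = {z}
FIRST(S) = {x, z}
FOLLOW(P) = {y}
FOLLOW(Q) = {z}
FOLLOW(R) = {y}
FOLLOW(S) = {$}
Therefore, FOLLOW(Q) = {z}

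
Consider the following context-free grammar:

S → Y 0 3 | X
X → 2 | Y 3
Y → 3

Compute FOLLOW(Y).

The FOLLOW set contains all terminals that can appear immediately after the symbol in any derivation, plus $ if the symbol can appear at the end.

We compute FOLLOW(Y) using the standard algorithm.
FOLLOW(S) starts with {$}.
FIRST(S) = {2, 3}
FIRST(X) = {2, 3}
FIRST(Y) = {3}
FOLLOW(S) = {$}
FOLLOW(X) = {$}
FOLLOW(Y) = {0, 3}
Therefore, FOLLOW(Y) = {0, 3}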